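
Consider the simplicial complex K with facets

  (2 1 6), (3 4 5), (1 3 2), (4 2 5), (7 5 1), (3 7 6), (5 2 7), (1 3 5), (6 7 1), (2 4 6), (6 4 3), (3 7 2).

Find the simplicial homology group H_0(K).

H_0 ≅ Z.

Order the vertices as 1 < 2 < 3 < 4 < 5 < 6 < 7. Listing each simplex with vertices in this order, K has dimension 2 with simplices:

  0-simplices (7): [1], [2], [3], [4], [5], [6], [7]
  1-simplices (18): [1,2], [1,3], [1,5], [1,6], [1,7], [2,3], [2,4], [2,5], [2,6], [2,7], [3,4], [3,5], [3,6], [3,7], [4,5], [4,6], [5,7], [6,7]
  2-simplices (12): [1,2,3], [1,2,6], [1,3,5], [1,5,7], [1,6,7], [2,3,7], [2,4,5], [2,4,6], [2,5,7], [3,4,5], [3,4,6], [3,6,7]

so the chain groups are C_0 ≅ Z^7, C_1 ≅ Z^18, C_2 ≅ Z^12.

The boundary map ∂_1: C_1 → C_0 maps an edge to its endpoints' difference, ∂[p,q] = q − p.
The resulting 7×18 matrix has rank 6, and its Smith normal form has invariant factors (1,1,1,1,1,1).

Boundary ∂_2: C_2 → C_1 acts by ∂[p,q,r] = [q,r] − [p,r] + [p,q]. For instance
  ∂[2,3,7] = [3,7] − [2,7] + [2,3],
  ∂[2,5,7] = [5,7] − [2,7] + [2,5].
The 18×12 boundary matrix has rank 12 and Smith normal form diag(1,1,1,1,1,1,1,1,1,1,1,2).

Reading off H_k = ker ∂_k / im ∂_{k+1}:

  H_0: rank C_0 − rank ∂_1 = 7 − 6 = 1, and the invariant factors of ∂_1 are all 1, so H_0 ≅ Z.

(K is a triangulation of the real projective plane RP^2.)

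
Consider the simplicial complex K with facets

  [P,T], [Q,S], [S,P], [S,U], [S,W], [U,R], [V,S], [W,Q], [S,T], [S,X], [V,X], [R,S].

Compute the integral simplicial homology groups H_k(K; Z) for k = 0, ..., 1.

Take the total order P < Q < R < S < T < U < V < W < X on the vertex set. Then K (dimension 1) consists of the simplices:

  0-simplices (9): P, Q, R, S, T, U, V, W, X
  1-simplices (12): PS, PT, QS, QW, RS, RU, ST, SU, SV, SW, SX, VX

Hence C_0 ≅ Z^9, C_1 ≅ Z^12.

∂_1: C_1 → C_0 is given by ∂[p,q] = [q] − [p]. For instance
  ∂SU = U − S.
The resulting 9×12 matrix has rank 8, and its Smith normal form has invariant factors (1,1,1,1,1,1,1,1).

Reading off H_k = ker ∂_k / im ∂_{k+1}:

  H_0: rank C_0 − rank ∂_1 = 9 − 8 = 1, and the invariant factors of ∂_1 are all 1, so H_0 ≅ Z.
  H_1: rank ker ∂_1 − rank ∂_2 = (12 − 8) − 0 = 4, and there is no ∂_2, so H_1 ≅ Z^4.

H_0 = Z,  H_1 = Z^4.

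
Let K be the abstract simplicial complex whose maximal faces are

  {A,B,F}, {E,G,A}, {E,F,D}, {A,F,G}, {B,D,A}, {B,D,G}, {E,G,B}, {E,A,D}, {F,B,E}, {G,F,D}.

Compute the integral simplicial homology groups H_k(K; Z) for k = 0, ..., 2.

H_0 = Z,  H_1 = Z/2,  H_2 = 0.

Fix the vertex order A < B < D < E < F < G and write every simplex with vertices in increasing order. Then dim K = 2 and the simplices of K are:

  0-simplices (6): A, B, D, E, F, G
  1-simplices (15): AB, AD, AE, AF, AG, BD, BE, BF, BG, DE, DF, DG, EF, EG, FG
  2-simplices (10): ABD, ABF, ADE, AEG, AFG, BDG, BEF, BEG, DEF, DFG

giving chain groups C_0 ≅ Z^6, C_1 ≅ Z^15, C_2 ≅ Z^10.

∂_1: C_1 → C_0 maps an edge to its endpoints' difference, ∂[p,q] = q − p. For instance
  ∂AG = G − A.
The 6×15 boundary matrix has rank 5 and Smith normal form diag(1,1,1,1,1).

The boundary map ∂_2: C_2 → C_1 sends each 2-simplex [p,q,r] to [q,r] − [p,r] + [p,q]. For instance
  ∂BEF = EF − BF + BE,
  ∂DEF = EF − DF + DE.
The 15×10 boundary matrix has rank 10 and Smith normal form diag(1,1,1,1,1,1,1,1,1,2).

From H_k ≅ ker(∂_k) / im(∂_{k+1}) we obtain:

  H_0: rank C_0 − rank ∂_1 = 6 − 5 = 1, and the invariant factors of ∂_1 are all 1, so H_0 = Z.
  H_1: rank ker ∂_1 − rank ∂_2 = (15 − 5) − 10 = 0, and ∂_2 has invariant factor 2 > 1, so H_1 = Z/2.
  H_2: rank ker ∂_2 − rank ∂_3 = (10 − 10) − 0 = 0, and there is no ∂_3, so H_2 = 0.

(K is a triangulation of the real projective plane RP^2.)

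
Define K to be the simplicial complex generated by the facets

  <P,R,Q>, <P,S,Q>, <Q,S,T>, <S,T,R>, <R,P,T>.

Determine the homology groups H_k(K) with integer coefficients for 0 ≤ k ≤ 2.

H_0 = Z,  H_1 = Z,  H_2 = 0.

Order the vertices as P < Q < R < S < T. Listing each simplex with vertices in this order, K has dimension 2 with simplices:

  0-simplices (5): P, Q, R, S, T
  1-simplices (10): PQ, PR, PS, PT, QR, QS, QT, RS, RT, ST
  2-simplices (5): PQR, PQS, PRT, QST, RST

giving chain groups C_0 ≅ Z^5, C_1 ≅ Z^10, C_2 ≅ Z^5.

Boundary ∂_1: C_1 → C_0 maps an edge to its endpoints' difference, ∂[p,q] = q − p.
As a 5×10 matrix over Z this has rank 4, with invariant factors (1,1,1,1).

The boundary map ∂_2: C_2 → C_1 sends each 2-simplex [p,q,r] to [q,r] − [p,r] + [p,q]. For instance
  ∂QST = ST − QT + QS,
  ∂PQR = QR − PR + PQ.
This gives a 10×5 integer matrix of rank 5; reducing to Smith normal form yields diagonal entries (1,1,1,1,1).

From H_k ≅ ker(∂_k) / im(∂_{k+1}) we obtain:

  H_0: rank C_0 − rank ∂_1 = 5 − 4 = 1, and the invariant factors of ∂_1 are all 1, so H_0 ≅ Z.
  H_1: rank ker ∂_1 − rank ∂_2 = (10 − 4) − 5 = 1, and the invariant factors of ∂_2 are all 1, so H_1 ≅ Z.
  H_2: rank ker ∂_2 − rank ∂_3 = (5 − 5) − 0 = 0, and there is no ∂_3, so H_2 ≅ 0.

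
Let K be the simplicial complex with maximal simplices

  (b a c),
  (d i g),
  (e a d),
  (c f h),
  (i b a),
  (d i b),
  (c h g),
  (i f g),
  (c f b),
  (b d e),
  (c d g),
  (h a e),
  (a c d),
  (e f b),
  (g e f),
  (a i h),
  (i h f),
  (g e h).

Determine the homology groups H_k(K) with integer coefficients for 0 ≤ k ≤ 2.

We work with the vertex ordering a < b < c < d < e < f < g < h < i. The simplices of K, each written with vertices in increasing order, are:

  0-simplices (9): a, b, c, d, e, f, g, h, i
  1-simplices (27): ab, ac, ad, ae, ah, ai, bc, bd, be, bf, bi, cd, cf, cg, ch, de, dg, di, ef, eg, eh, fg, fh, fi, gh, gi, hi
  2-simplices (18): abc, abi, acd, ade, aeh, ahi, bcf, bde, bdi, bef, cdg, cfh, cgh, dgi, efg, egh, fgi, fhi

so the chain groups are C_0 ≅ Z^9, C_1 ≅ Z^27, C_2 ≅ Z^18.

∂_1: C_1 → C_0 maps an edge to its endpoints' difference, ∂[p,q] = q − p. For instance
  ∂di = i − d.
This gives a 9×27 integer matrix of rank 8; reducing to Smith normal form yields diagonal entries (1,1,1,1,1,1,1,1).

∂_2: C_2 → C_1 sends each 2-simplex [p,q,r] to [q,r] − [p,r] + [p,q]. For instance
  ∂egh = gh − eh + eg,
  ∂ade = de − ae + ad.
As a 27×18 matrix over Z this has rank 18, with invariant factors (1,1,1,1,1,1,1,1,1,1,1,1,1,1,1,1,1,2).

Now H_k = ker ∂_k / im ∂_{k+1}, so:

  H_0: rank C_0 − rank ∂_1 = 9 − 8 = 1, and the invariant factors of ∂_1 are all 1, so H_0 ≅ Z.
  H_1: rank ker ∂_1 − rank ∂_2 = (27 − 8) − 18 = 1, and ∂_2 has invariant factor 2 > 1, so H_1 ≅ Z × Z/2.
  H_2: rank ker ∂_2 − rank ∂_3 = (18 − 18) − 0 = 0, and there is no ∂_3, so H_2 ≅ 0.

H_0 = Z,  H_1 = Z × Z/2,  H_2 = 0.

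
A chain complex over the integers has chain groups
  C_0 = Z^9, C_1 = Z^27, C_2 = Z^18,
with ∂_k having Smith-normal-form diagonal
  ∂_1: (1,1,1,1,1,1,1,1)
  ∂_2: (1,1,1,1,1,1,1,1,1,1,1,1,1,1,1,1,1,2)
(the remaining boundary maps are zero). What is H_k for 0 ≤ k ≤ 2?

H_0 ≅ Z,  H_1 ≅ Z ⊕ Z/2,  H_2 = 0.

H_0: b_0 = 9 − 0 − 8 = 1; torsion from ∂_1 factors > 1: none. So H_0 ≅ Z.
H_1: b_1 = 27 − 8 − 18 = 1; torsion from ∂_2 factors > 1: [2]. So H_1 ≅ Z ⊕ Z/2.
H_2: b_2 = 18 − 18 − 0 = 0; torsion from ∂_3 factors > 1: none. So H_2 ≅ 0.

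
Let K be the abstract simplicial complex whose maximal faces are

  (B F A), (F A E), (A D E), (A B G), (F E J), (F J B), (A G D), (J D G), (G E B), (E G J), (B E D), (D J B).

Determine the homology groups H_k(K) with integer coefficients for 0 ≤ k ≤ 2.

Fix the vertex order A < B < D < E < F < G < J and write every simplex with vertices in increasing order. Then dim K = 2 and the simplices of K are:

  0-simplices (7): A, B, D, E, F, G, J
  1-simplices (18): AB, AD, AE, AF, AG, BD, BE, BF, BG, BJ, DE, DG, DJ, EF, EG, EJ, FJ, GJ
  2-simplices (12): ABF, ABG, ADE, ADG, AEF, BDE, BDJ, BEG, BFJ, DGJ, EFJ, EGJ

Hence C_0 ≅ Z^7, C_1 ≅ Z^18, C_2 ≅ Z^12.

∂_1: C_1 → C_0 maps an edge to its endpoints' difference, ∂[p,q] = q − p.
The 7×18 boundary matrix has rank 6 and Smith normal form diag(1,1,1,1,1,1).

Boundary ∂_2: C_2 → C_1 acts by ∂[p,q,r] = [q,r] − [p,r] + [p,q]. For instance
  ∂DGJ = GJ − DJ + DG,
  ∂ABF = BF − AF + AB.
The resulting 18×12 matrix has rank 12, and its Smith normal form has invariant factors (1,1,1,1,1,1,1,1,1,1,1,2).

Reading off H_k = ker ∂_k / im ∂_{k+1}:

  H_0: rank C_0 − rank ∂_1 = 7 − 6 = 1, and the invariant factors of ∂_1 are all 1, so H_0 = Z.
  H_1: rank ker ∂_1 − rank ∂_2 = (18 − 6) − 12 = 0, and ∂_2 has invariant factor 2 > 1, so H_1 = Z/2.
  H_2: rank ker ∂_2 − rank ∂_3 = (12 − 12) − 0 = 0, and there is no ∂_3, so H_2 = 0.

H_0 = Z,  H_1 = Z/2,  H_2 = 0.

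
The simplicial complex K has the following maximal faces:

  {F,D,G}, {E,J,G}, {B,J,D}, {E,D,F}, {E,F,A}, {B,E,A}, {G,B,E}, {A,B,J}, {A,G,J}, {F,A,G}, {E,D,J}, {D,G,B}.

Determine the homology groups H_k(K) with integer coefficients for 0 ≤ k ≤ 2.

Fix the vertex order A < B < D < E < F < G < J and write every simplex with vertices in increasing order. Then dim K = 2 and the simplices of K are:

  0-simplices (7): A, B, D, E, F, G, J
  1-simplices (18): AB, AE, AF, AG, AJ, BD, BE, BG, BJ, DE, DF, DG, DJ, EF, EG, EJ, FG, GJ
  2-simplices (12): ABE, ABJ, AEF, AFG, AGJ, BDG, BDJ, BEG, DEF, DEJ, DFG, EGJ

Hence C_0 ≅ Z^7, C_1 ≅ Z^18, C_2 ≅ Z^12.

The boundary map ∂_1: C_1 → C_0 sends each edge [p,q] (with p < q) to q − p.
The resulting 7×18 matrix has rank 6, and its Smith normal form has invariant factors (1,1,1,1,1,1).

Boundary ∂_2: C_2 → C_1 sends each 2-simplex [p,q,r] to [q,r] − [p,r] + [p,q]. For instance
  ∂BEG = EG − BG + BE,
  ∂DFG = FG − DG + DF.
This gives a 18×12 integer matrix of rank 12; reducing to Smith normal form yields diagonal entries (1,1,1,1,1,1,1,1,1,1,1,2).

Computing H_k = (kernel of ∂_k) / (image of ∂_{k+1}):

  H_0: rank C_0 − rank ∂_1 = 7 − 6 = 1, and the invariant factors of ∂_1 are all 1, so H_0 = Z.
  H_1: rank ker ∂_1 − rank ∂_2 = (18 − 6) − 12 = 0, and ∂_2 has invariant factor 2 > 1, so H_1 = Z_2.
  H_2: rank ker ∂_2 − rank ∂_3 = (12 − 12) − 0 = 0, and there is no ∂_3, so H_2 = 0.

(K is a triangulation of the real projective plane RP^2.)

H_0 = Z,  H_1 = Z_2,  H_2 = 0.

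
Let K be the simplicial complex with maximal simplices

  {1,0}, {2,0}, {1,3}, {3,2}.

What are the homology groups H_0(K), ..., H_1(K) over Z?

We work with the vertex ordering 0 < 1 < 2 < 3. The simplices of K, each written with vertices in increasing order, are:

  0-simplices (4): [0], [1], [2], [3]
  1-simplices (4): [0,1], [0,2], [1,3], [2,3]

so the chain groups are C_0 ≅ Z^4, C_1 ≅ Z^4.

∂_1: C_1 → C_0 maps an edge to its endpoints' difference, ∂[p,q] = q − p. For instance
  ∂[1,3] = [3] − [1].
The 4×4 boundary matrix has rank 3 and Smith normal form diag(1,1,1).

Computing H_k = (kernel of ∂_k) / (image of ∂_{k+1}):

  H_0: rank C_0 − rank ∂_1 = 4 − 3 = 1, and the invariant factors of ∂_1 are all 1, so H_0 = Z.
  H_1: rank ker ∂_1 − rank ∂_2 = (4 − 3) − 0 = 1, and there is no ∂_2, so H_1 = Z.

H_0 = Z,  H_1 = Z.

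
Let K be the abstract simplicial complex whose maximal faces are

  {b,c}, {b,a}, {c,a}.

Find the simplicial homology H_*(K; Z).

H_0 = Z,  H_1 = Z.

We work with the vertex ordering a < b < c. The simplices of K, each written with vertices in increasing order, are:

  0-simplices (3): a, b, c
  1-simplices (3): ab, ac, bc

giving chain groups C_0 ≅ Z^3, C_1 ≅ Z^3.

Boundary ∂_1: C_1 → C_0 maps an edge to its endpoints' difference, ∂[p,q] = q − p. For instance
  ∂ac = c − a.
The 3×3 boundary matrix has rank 2 and Smith normal form diag(1,1).

Computing H_k = (kernel of ∂_k) / (image of ∂_{k+1}):

  H_0: rank C_0 − rank ∂_1 = 3 − 2 = 1, and the invariant factors of ∂_1 are all 1, so H_0 = Z.
  H_1: rank ker ∂_1 − rank ∂_2 = (3 − 2) − 0 = 1, and there is no ∂_2, so H_1 = Z.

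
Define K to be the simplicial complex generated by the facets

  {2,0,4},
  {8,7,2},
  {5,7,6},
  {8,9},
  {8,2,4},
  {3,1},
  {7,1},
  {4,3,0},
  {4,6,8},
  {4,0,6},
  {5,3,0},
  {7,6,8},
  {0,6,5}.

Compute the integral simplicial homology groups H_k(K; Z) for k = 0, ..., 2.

Order the vertices as 0 < 1 < 2 < 3 < 4 < 5 < 6 < 7 < 8 < 9. Listing each simplex with vertices in this order, K has dimension 2 with simplices:

  0-simplices (10): [0], [1], [2], [3], [4], [5], [6], [7], [8], [9]
  1-simplices (20): [0,2], [0,3], [0,4], [0,5], [0,6], [1,3], [1,7], [2,4], [2,7], [2,8], [3,4], [3,5], [4,6], [4,8], [5,6], [5,7], [6,7], [6,8], [7,8], [8,9]
  2-simplices (10): [0,2,4], [0,3,4], [0,3,5], [0,4,6], [0,5,6], [2,4,8], [2,7,8], [4,6,8], [5,6,7], [6,7,8]

so the chain groups are C_0 ≅ Z^10, C_1 ≅ Z^20, C_2 ≅ Z^10.

∂_1: C_1 → C_0 is given by ∂[p,q] = [q] − [p]. For instance
  ∂[7,8] = [8] − [7].
The resulting 10×20 matrix has rank 9, and its Smith normal form has invariant factors (1,1,1,1,1,1,1,1,1).

The boundary map ∂_2: C_2 → C_1 sends each 2-simplex [p,q,r] to [q,r] − [p,r] + [p,q]. For instance
  ∂[0,2,4] = [2,4] − [0,4] + [0,2],
  ∂[2,7,8] = [7,8] − [2,8] + [2,7].
This gives a 20×10 integer matrix of rank 10; reducing to Smith normal form yields diagonal entries (1,1,1,1,1,1,1,1,1,1).

From H_k ≅ ker(∂_k) / im(∂_{k+1}) we obtain:

  H_0: rank C_0 − rank ∂_1 = 10 − 9 = 1, and the invariant factors of ∂_1 are all 1, so H_0 = Z.
  H_1: rank ker ∂_1 − rank ∂_2 = (20 − 9) − 10 = 1, and the invariant factors of ∂_2 are all 1, so H_1 = Z.
  H_2: rank ker ∂_2 − rank ∂_3 = (10 − 10) − 0 = 0, and there is no ∂_3, so H_2 = 0.

As a check, the Euler characteristic is 10 − 20 + 10 = 0, which agrees with 1 − 1 + 0 = 0.

H_0 = Z,  H_1 = Z,  H_2 = 0.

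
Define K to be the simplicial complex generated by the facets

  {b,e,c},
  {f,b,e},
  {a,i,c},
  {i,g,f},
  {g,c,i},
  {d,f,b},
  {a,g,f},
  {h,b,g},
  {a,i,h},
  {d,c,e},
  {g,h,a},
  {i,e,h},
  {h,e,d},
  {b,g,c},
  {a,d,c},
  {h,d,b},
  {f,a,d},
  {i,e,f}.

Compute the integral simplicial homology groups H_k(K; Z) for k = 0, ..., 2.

K has 9 vertices, 27 edges, 18 triangles.
rank ∂_0 = 0, rank ∂_1 = 8 ⇒ b_0 = 9 − 0 − 8 = 1; all invariant factors of ∂_1 are 1 so no torsion. So H_0 = Z.
rank ∂_1 = 8, rank ∂_2 = 18 ⇒ b_1 = 27 − 8 − 18 = 1; ∂_2 has invariant factor(s) [2] giving torsion. So H_1 = Z ⊕ Z/2.
rank ∂_2 = 18, rank ∂_3 = 0 ⇒ b_2 = 18 − 18 − 0 = 0. So H_2 = 0.

H_0 ≅ Z,  H_1 ≅ Z ⊕ Z/2,  H_2 = 0.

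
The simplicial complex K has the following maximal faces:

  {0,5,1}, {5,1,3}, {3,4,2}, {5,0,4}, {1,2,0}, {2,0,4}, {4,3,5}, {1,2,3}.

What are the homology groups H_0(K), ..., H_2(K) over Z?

H_0 ≅ Z,  H_1 = 0,  H_2 ≅ Z.

We work with the vertex ordering 0 < 1 < 2 < 3 < 4 < 5. The simplices of K, each written with vertices in increasing order, are:

  0-simplices (6): [0], [1], [2], [3], [4], [5]
  1-simplices (12): [0,1], [0,2], [0,4], [0,5], [1,2], [1,3], [1,5], [2,3], [2,4], [3,4], [3,5], [4,5]
  2-simplices (8): [0,1,2], [0,1,5], [0,2,4], [0,4,5], [1,2,3], [1,3,5], [2,3,4], [3,4,5]

giving chain groups C_0 ≅ Z^6, C_1 ≅ Z^12, C_2 ≅ Z^8.

The boundary map ∂_1: C_1 → C_0 is given by ∂[p,q] = [q] − [p]. For instance
  ∂[1,2] = [2] − [1].
The resulting 6×12 matrix has rank 5, and its Smith normal form has invariant factors (1,1,1,1,1).

∂_2: C_2 → C_1 acts by ∂[p,q,r] = [q,r] − [p,r] + [p,q]. For instance
  ∂[0,1,2] = [1,2] − [0,2] + [0,1],
  ∂[1,2,3] = [2,3] − [1,3] + [1,2].
The 12×8 boundary matrix has rank 7 and Smith normal form diag(1,1,1,1,1,1,1).

From H_k ≅ ker(∂_k) / im(∂_{k+1}) we obtain:

  H_0: rank C_0 − rank ∂_1 = 6 − 5 = 1, and the invariant factors of ∂_1 are all 1, so H_0 ≅ Z.
  H_1: rank ker ∂_1 − rank ∂_2 = (12 − 5) − 7 = 0, and the invariant factors of ∂_2 are all 1, so H_1 ≅ 0.
  H_2: rank ker ∂_2 − rank ∂_3 = (8 − 7) − 0 = 1, and there is no ∂_3, so H_2 ≅ Z.

As a check, the Euler characteristic is 6 − 12 + 8 = 2, which agrees with 1 − 0 + 1 = 2.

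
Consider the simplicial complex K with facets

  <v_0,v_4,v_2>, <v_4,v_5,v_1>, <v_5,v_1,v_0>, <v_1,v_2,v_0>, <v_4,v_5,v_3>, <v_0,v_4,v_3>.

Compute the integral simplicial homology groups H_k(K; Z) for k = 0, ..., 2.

H_0 ≅ Z,  H_1 ≅ Z,  H_2 = 0.

Order the vertices as v_0 < v_1 < v_2 < v_3 < v_4 < v_5. Listing each simplex with vertices in this order, K has dimension 2 with simplices:

  0-simplices (6): [v_0], [v_1], [v_2], [v_3], [v_4], [v_5]
  1-simplices (12): [v_0,v_1], [v_0,v_2], [v_0,v_3], [v_0,v_4], [v_0,v_5], [v_1,v_2], [v_1,v_4], [v_1,v_5], [v_2,v_4], [v_3,v_4], [v_3,v_5], [v_4,v_5]
  2-simplices (6): [v_0,v_1,v_2], [v_0,v_1,v_5], [v_0,v_2,v_4], [v_0,v_3,v_4], [v_1,v_4,v_5], [v_3,v_4,v_5]

so the chain groups are C_0 ≅ Z^6, C_1 ≅ Z^12, C_2 ≅ Z^6.

∂_1: C_1 → C_0 maps an edge to its endpoints' difference, ∂[p,q] = q − p.
The resulting 6×12 matrix has rank 5, and its Smith normal form has invariant factors (1,1,1,1,1).

Boundary ∂_2: C_2 → C_1 maps a triangle to the signed sum of its edges. For instance
  ∂[v_0,v_1,v_5] = [v_1,v_5] − [v_0,v_5] + [v_0,v_1],
  ∂[v_0,v_1,v_2] = [v_1,v_2] − [v_0,v_2] + [v_0,v_1].
The 12×6 boundary matrix has rank 6 and Smith normal form diag(1,1,1,1,1,1).

Computing H_k = (kernel of ∂_k) / (image of ∂_{k+1}):

  H_0: rank C_0 − rank ∂_1 = 6 − 5 = 1, and the invariant factors of ∂_1 are all 1, so H_0 = Z.
  H_1: rank ker ∂_1 − rank ∂_2 = (12 − 5) − 6 = 1, and the invariant factors of ∂_2 are all 1, so H_1 = Z.
  H_2: rank ker ∂_2 − rank ∂_3 = (6 − 6) − 0 = 0, and there is no ∂_3, so H_2 = 0.

As a check, the Euler characteristic is 6 − 12 + 6 = 0, which agrees with 1 − 1 + 0 = 0.
(K is a triangulation of the cylinder S^1 x I.)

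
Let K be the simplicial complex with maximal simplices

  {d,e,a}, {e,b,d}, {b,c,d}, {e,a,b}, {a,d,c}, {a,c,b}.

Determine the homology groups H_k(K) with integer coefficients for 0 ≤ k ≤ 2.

Take the total order a < b < c < d < e on the vertex set. Then K (dimension 2) consists of the simplices:

  0-simplices (5): a, b, c, d, e
  1-simplices (9): ab, ac, ad, ae, bc, bd, be, cd, de
  2-simplices (6): abc, abe, acd, ade, bcd, bde

so the chain groups are C_0 ≅ Z^5, C_1 ≅ Z^9, C_2 ≅ Z^6.

Boundary ∂_1: C_1 → C_0 maps an edge to its endpoints' difference, ∂[p,q] = q − p.
This gives a 5×9 integer matrix of rank 4; reducing to Smith normal form yields diagonal entries (1,1,1,1).

The boundary map ∂_2: C_2 → C_1 sends each 2-simplex [p,q,r] to [q,r] − [p,r] + [p,q]. For instance
  ∂ade = de − ae + ad,
  ∂abc = bc − ac + ab.
The resulting 9×6 matrix has rank 5, and its Smith normal form has invariant factors (1,1,1,1,1).

Computing H_k = (kernel of ∂_k) / (image of ∂_{k+1}):

  H_0: rank C_0 − rank ∂_1 = 5 − 4 = 1, and the invariant factors of ∂_1 are all 1, so H_0 ≅ Z.
  H_1: rank ker ∂_1 − rank ∂_2 = (9 − 4) − 5 = 0, and the invariant factors of ∂_2 are all 1, so H_1 ≅ 0.
  H_2: rank ker ∂_2 − rank ∂_3 = (6 − 5) − 0 = 1, and there is no ∂_3, so H_2 ≅ Z.

As a check, the Euler characteristic is 5 − 9 + 6 = 2, which agrees with 1 − 0 + 1 = 2.
(K is a triangulation of the 2-sphere S^2.)

H_0 ≅ Z,  H_1 = 0,  H_2 ≅ Z.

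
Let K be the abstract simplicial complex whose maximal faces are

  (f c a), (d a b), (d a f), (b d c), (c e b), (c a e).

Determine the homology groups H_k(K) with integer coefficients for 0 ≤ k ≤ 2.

Fix the vertex order a < b < c < d < e < f and write every simplex with vertices in increasing order. Then dim K = 2 and the simplices of K are:

  0-simplices (6): a, b, c, d, e, f
  1-simplices (12): ab, ac, ad, ae, af, bc, bd, be, cd, ce, cf, df
  2-simplices (6): abd, ace, acf, adf, bcd, bce

giving chain groups C_0 ≅ Z^6, C_1 ≅ Z^12, C_2 ≅ Z^6.

Boundary ∂_1: C_1 → C_0 is given by ∂[p,q] = [q] − [p].
The 6×12 boundary matrix has rank 5 and Smith normal form diag(1,1,1,1,1).

The boundary map ∂_2: C_2 → C_1 acts by ∂[p,q,r] = [q,r] − [p,r] + [p,q]. For instance
  ∂acf = cf − af + ac,
  ∂abd = bd − ad + ab.
This gives a 12×6 integer matrix of rank 6; reducing to Smith normal form yields diagonal entries (1,1,1,1,1,1).

Computing H_k = (kernel of ∂_k) / (image of ∂_{k+1}):

  H_0: rank C_0 − rank ∂_1 = 6 − 5 = 1, and the invariant factors of ∂_1 are all 1, so H_0 = Z.
  H_1: rank ker ∂_1 − rank ∂_2 = (12 − 5) − 6 = 1, and the invariant factors of ∂_2 are all 1, so H_1 = Z.
  H_2: rank ker ∂_2 − rank ∂_3 = (6 − 6) − 0 = 0, and there is no ∂_3, so H_2 = 0.

(K is a triangulation of the cylinder S^1 x I.)

H_0 = Z,  H_1 = Z,  H_2 = 0.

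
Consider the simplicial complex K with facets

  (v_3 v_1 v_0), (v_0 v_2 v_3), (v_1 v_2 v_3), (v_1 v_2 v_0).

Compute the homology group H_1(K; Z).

H_1 ≅ 0.

K has 4 vertices, 6 edges, 4 triangles.
rank ∂_1 = 3, rank ∂_2 = 3 ⇒ b_1 = 6 − 3 − 3 = 0; all invariant factors of ∂_2 are 1 so no torsion. So H_1 ≅ 0.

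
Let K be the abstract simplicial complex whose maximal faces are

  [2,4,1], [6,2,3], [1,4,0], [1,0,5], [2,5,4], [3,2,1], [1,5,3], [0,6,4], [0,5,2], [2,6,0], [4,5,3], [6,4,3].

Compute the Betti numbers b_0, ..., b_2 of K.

Take the total order 0 < 1 < 2 < 3 < 4 < 5 < 6 on the vertex set. Then K (dimension 2) consists of the simplices:

  0-simplices (7): [0], [1], [2], [3], [4], [5], [6]
  1-simplices (18): [0,1], [0,2], [0,4], [0,5], [0,6], [1,2], [1,3], [1,4], [1,5], [2,3], [2,4], [2,5], [2,6], [3,4], [3,5], [3,6], [4,5], [4,6]
  2-simplices (12): [0,1,4], [0,1,5], [0,2,5], [0,2,6], [0,4,6], [1,2,3], [1,2,4], [1,3,5], [2,3,6], [2,4,5], [3,4,5], [3,4,6]

giving chain groups C_0 ≅ Z^7, C_1 ≅ Z^18, C_2 ≅ Z^12.

Boundary ∂_1: C_1 → C_0 sends each edge [p,q] (with p < q) to q − p. For instance
  ∂[1,3] = [3] − [1].
This gives a 7×18 integer matrix of rank 6; reducing to Smith normal form yields diagonal entries (1,1,1,1,1,1).

Boundary ∂_2: C_2 → C_1 acts by ∂[p,q,r] = [q,r] − [p,r] + [p,q]. For instance
  ∂[0,2,5] = [2,5] − [0,5] + [0,2],
  ∂[0,2,6] = [2,6] − [0,6] + [0,2].
The resulting 18×12 matrix has rank 12, and its Smith normal form has invariant factors (1,1,1,1,1,1,1,1,1,1,1,2).

Now H_k = ker ∂_k / im ∂_{k+1}, so:

  H_0: rank C_0 − rank ∂_1 = 7 − 6 = 1, and the invariant factors of ∂_1 are all 1, so H_0 = Z.
  H_1: rank ker ∂_1 − rank ∂_2 = (18 − 6) − 12 = 0, and ∂_2 has invariant factor 2 > 1, so H_1 = Z/2.
  H_2: rank ker ∂_2 − rank ∂_3 = (12 − 12) − 0 = 0, and there is no ∂_3, so H_2 = 0.

Hence the Betti numbers are b_0 = 1, b_1 = 0, b_2 = 0.

b_0 = 1, b_1 = 0, b_2 = 0.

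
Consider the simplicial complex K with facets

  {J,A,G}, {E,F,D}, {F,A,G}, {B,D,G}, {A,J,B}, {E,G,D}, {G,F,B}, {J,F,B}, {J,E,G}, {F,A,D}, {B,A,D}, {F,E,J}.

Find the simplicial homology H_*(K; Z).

Fix the vertex order A < B < D < E < F < G < J and write every simplex with vertices in increasing order. Then dim K = 2 and the simplices of K are:

  0-simplices (7): A, B, D, E, F, G, J
  1-simplices (18): AB, AD, AF, AG, AJ, BD, BF, BG, BJ, DE, DF, DG, EF, EG, EJ, FG, FJ, GJ
  2-simplices (12): ABD, ABJ, ADF, AFG, AGJ, BDG, BFG, BFJ, DEF, DEG, EFJ, EGJ

giving chain groups C_0 ≅ Z^7, C_1 ≅ Z^18, C_2 ≅ Z^12.

The boundary map ∂_1: C_1 → C_0 maps an edge to its endpoints' difference, ∂[p,q] = q − p.
The resulting 7×18 matrix has rank 6, and its Smith normal form has invariant factors (1,1,1,1,1,1).

The boundary map ∂_2: C_2 → C_1 sends each 2-simplex [p,q,r] to [q,r] − [p,r] + [p,q]. For instance
  ∂ABD = BD − AD + AB,
  ∂ADF = DF − AF + AD.
The 18×12 boundary matrix has rank 12 and Smith normal form diag(1,1,1,1,1,1,1,1,1,1,1,2).

From H_k ≅ ker(∂_k) / im(∂_{k+1}) we obtain:

  H_0: rank C_0 − rank ∂_1 = 7 − 6 = 1, and the invariant factors of ∂_1 are all 1, so H_0 = Z.
  H_1: rank ker ∂_1 − rank ∂_2 = (18 − 6) − 12 = 0, and ∂_2 has invariant factor 2 > 1, so H_1 = Z/2Z.
  H_2: rank ker ∂_2 − rank ∂_3 = (12 − 12) − 0 = 0, and there is no ∂_3, so H_2 = 0.

(K is a triangulation of the real projective plane RP^2.)

H_0 = Z,  H_1 = Z/2Z,  H_2 = 0.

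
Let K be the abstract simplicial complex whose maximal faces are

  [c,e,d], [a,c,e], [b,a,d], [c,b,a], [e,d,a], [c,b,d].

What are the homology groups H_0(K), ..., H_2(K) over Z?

Fix the vertex order a < b < c < d < e and write every simplex with vertices in increasing order. Then dim K = 2 and the simplices of K are:

  0-simplices (5): a, b, c, d, e
  1-simplices (9): ab, ac, ad, ae, bc, bd, cd, ce, de
  2-simplices (6): abc, abd, ace, ade, bcd, cde

so the chain groups are C_0 ≅ Z^5, C_1 ≅ Z^9, C_2 ≅ Z^6.

Boundary ∂_1: C_1 → C_0 sends each edge [p,q] (with p < q) to q − p.
The resulting 5×9 matrix has rank 4, and its Smith normal form has invariant factors (1,1,1,1).

Boundary ∂_2: C_2 → C_1 sends each 2-simplex [p,q,r] to [q,r] − [p,r] + [p,q]. For instance
  ∂ace = ce − ae + ac,
  ∂abc = bc − ac + ab.
The 9×6 boundary matrix has rank 5 and Smith normal form diag(1,1,1,1,1).

Computing H_k = (kernel of ∂_k) / (image of ∂_{k+1}):

  H_0: rank C_0 − rank ∂_1 = 5 − 4 = 1, and the invariant factors of ∂_1 are all 1, so H_0 = Z.
  H_1: rank ker ∂_1 − rank ∂_2 = (9 − 4) − 5 = 0, and the invariant factors of ∂_2 are all 1, so H_1 = 0.
  H_2: rank ker ∂_2 − rank ∂_3 = (6 − 5) − 0 = 1, and there is no ∂_3, so H_2 = Z.

As a check, the Euler characteristic is 5 − 9 + 6 = 2, which agrees with 1 − 0 + 1 = 2.
(K is a triangulation of the 2-sphere S^2.)

H_0 ≅ Z,  H_1 = 0,  H_2 ≅ Z.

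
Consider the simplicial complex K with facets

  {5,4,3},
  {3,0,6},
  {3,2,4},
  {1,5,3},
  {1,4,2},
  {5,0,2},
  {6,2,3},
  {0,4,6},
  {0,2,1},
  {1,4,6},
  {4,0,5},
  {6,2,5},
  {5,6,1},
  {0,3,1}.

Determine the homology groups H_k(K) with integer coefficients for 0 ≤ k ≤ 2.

H_0 = Z,  H_1 = Z^2,  H_2 = Z.

Order the vertices as 0 < 1 < 2 < 3 < 4 < 5 < 6. Listing each simplex with vertices in this order, K has dimension 2 with simplices:

  0-simplices (7): [0], [1], [2], [3], [4], [5], [6]
  1-simplices (21): [0,1], [0,2], [0,3], [0,4], [0,5], [0,6], [1,2], [1,3], [1,4], [1,5], [1,6], [2,3], [2,4], [2,5], [2,6], [3,4], [3,5], [3,6], [4,5], [4,6], [5,6]
  2-simplices (14): [0,1,2], [0,1,3], [0,2,5], [0,3,6], [0,4,5], [0,4,6], [1,2,4], [1,3,5], [1,4,6], [1,5,6], [2,3,4], [2,3,6], [2,5,6], [3,4,5]

so the chain groups are C_0 ≅ Z^7, C_1 ≅ Z^21, C_2 ≅ Z^14.

∂_1: C_1 → C_0 sends each edge [p,q] (with p < q) to q − p.
As a 7×21 matrix over Z this has rank 6, with invariant factors (1,1,1,1,1,1).

∂_2: C_2 → C_1 acts by ∂[p,q,r] = [q,r] − [p,r] + [p,q]. For instance
  ∂[0,4,6] = [4,6] − [0,6] + [0,4],
  ∂[2,3,4] = [3,4] − [2,4] + [2,3].
The 21×14 boundary matrix has rank 13 and Smith normal form diag(1,1,1,1,1,1,1,1,1,1,1,1,1).

Now H_k = ker ∂_k / im ∂_{k+1}, so:

  H_0: rank C_0 − rank ∂_1 = 7 − 6 = 1, and the invariant factors of ∂_1 are all 1, so H_0 = Z.
  H_1: rank ker ∂_1 − rank ∂_2 = (21 − 6) − 13 = 2, and the invariant factors of ∂_2 are all 1, so H_1 = Z^2.
  H_2: rank ker ∂_2 − rank ∂_3 = (14 − 13) − 0 = 1, and there is no ∂_3, so H_2 = Z.

As a check, the Euler characteristic is 7 − 21 + 14 = 0, which agrees with 1 − 2 + 1 = 0.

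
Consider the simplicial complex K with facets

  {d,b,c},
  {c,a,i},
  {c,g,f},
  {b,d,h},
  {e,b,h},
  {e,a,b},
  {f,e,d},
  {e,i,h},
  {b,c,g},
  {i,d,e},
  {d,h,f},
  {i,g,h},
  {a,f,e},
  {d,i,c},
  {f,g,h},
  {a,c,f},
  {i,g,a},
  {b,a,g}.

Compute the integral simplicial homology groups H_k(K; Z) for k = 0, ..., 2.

H_0 = Z,  H_1 = Z ⊕ Z/2Z,  H_2 = 0.

Fix the vertex order a < b < c < d < e < f < g < h < i and write every simplex with vertices in increasing order. Then dim K = 2 and the simplices of K are:

  0-simplices (9): a, b, c, d, e, f, g, h, i
  1-simplices (27): ab, ac, ae, af, ag, ai, bc, bd, be, bg, bh, cd, cf, cg, ci, de, df, dh, di, ef, eh, ei, fg, fh, gh, gi, hi
  2-simplices (18): abe, abg, acf, aci, aef, agi, bcd, bcg, bdh, beh, cdi, cfg, def, dei, dfh, ehi, fgh, ghi

giving chain groups C_0 ≅ Z^9, C_1 ≅ Z^27, C_2 ≅ Z^18.

Boundary ∂_1: C_1 → C_0 is given by ∂[p,q] = [q] − [p]. For instance
  ∂ag = g − a.
As a 9×27 matrix over Z this has rank 8, with invariant factors (1,1,1,1,1,1,1,1).

∂_2: C_2 → C_1 acts by ∂[p,q,r] = [q,r] − [p,r] + [p,q]. For instance
  ∂abe = be − ae + ab,
  ∂cdi = di − ci + cd.
The resulting 27×18 matrix has rank 18, and its Smith normal form has invariant factors (1,1,1,1,1,1,1,1,1,1,1,1,1,1,1,1,1,2).

Reading off H_k = ker ∂_k / im ∂_{k+1}:

  H_0: rank C_0 − rank ∂_1 = 9 − 8 = 1, and the invariant factors of ∂_1 are all 1, so H_0 = Z.
  H_1: rank ker ∂_1 − rank ∂_2 = (27 − 8) − 18 = 1, and ∂_2 has invariant factor 2 > 1, so H_1 = Z ⊕ Z/2Z.
  H_2: rank ker ∂_2 − rank ∂_3 = (18 − 18) − 0 = 0, and there is no ∂_3, so H_2 = 0.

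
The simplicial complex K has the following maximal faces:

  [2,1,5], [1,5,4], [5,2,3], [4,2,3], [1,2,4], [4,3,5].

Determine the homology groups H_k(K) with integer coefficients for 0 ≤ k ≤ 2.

H_0 = Z,  H_1 = 0,  H_2 = Z.

Order the vertices as 1 < 2 < 3 < 4 < 5. Listing each simplex with vertices in this order, K has dimension 2 with simplices:

  0-simplices (5): [1], [2], [3], [4], [5]
  1-simplices (9): [1,2], [1,4], [1,5], [2,3], [2,4], [2,5], [3,4], [3,5], [4,5]
  2-simplices (6): [1,2,4], [1,2,5], [1,4,5], [2,3,4], [2,3,5], [3,4,5]

Hence C_0 ≅ Z^5, C_1 ≅ Z^9, C_2 ≅ Z^6.

The boundary map ∂_1: C_1 → C_0 maps an edge to its endpoints' difference, ∂[p,q] = q − p. For instance
  ∂[4,5] = [5] − [4].
As a 5×9 matrix over Z this has rank 4, with invariant factors (1,1,1,1).

The boundary map ∂_2: C_2 → C_1 acts by ∂[p,q,r] = [q,r] − [p,r] + [p,q]. For instance
  ∂[1,4,5] = [4,5] − [1,5] + [1,4],
  ∂[1,2,5] = [2,5] − [1,5] + [1,2].
As a 9×6 matrix over Z this has rank 5, with invariant factors (1,1,1,1,1).

Reading off H_k = ker ∂_k / im ∂_{k+1}:

  H_0: rank C_0 − rank ∂_1 = 5 − 4 = 1, and the invariant factors of ∂_1 are all 1, so H_0 ≅ Z.
  H_1: rank ker ∂_1 − rank ∂_2 = (9 − 4) − 5 = 0, and the invariant factors of ∂_2 are all 1, so H_1 ≅ 0.
  H_2: rank ker ∂_2 − rank ∂_3 = (6 − 5) − 0 = 1, and there is no ∂_3, so H_2 ≅ Z.

As a check, the Euler characteristic is 5 − 9 + 6 = 2, which agrees with 1 − 0 + 1 = 2.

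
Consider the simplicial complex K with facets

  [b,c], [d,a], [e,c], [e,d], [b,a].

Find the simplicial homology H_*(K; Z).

H_0 ≅ Z,  H_1 ≅ Z.

We work with the vertex ordering a < b < c < d < e. The simplices of K, each written with vertices in increasing order, are:

  0-simplices (5): a, b, c, d, e
  1-simplices (5): ab, ad, bc, ce, de

Hence C_0 ≅ Z^5, C_1 ≅ Z^5.

Boundary ∂_1: C_1 → C_0 is given by ∂[p,q] = [q] − [p].
As a 5×5 matrix over Z this has rank 4, with invariant factors (1,1,1,1).

Now H_k = ker ∂_k / im ∂_{k+1}, so:

  H_0: rank C_0 − rank ∂_1 = 5 − 4 = 1, and the invariant factors of ∂_1 are all 1, so H_0 = Z.
  H_1: rank ker ∂_1 − rank ∂_2 = (5 − 4) − 0 = 1, and there is no ∂_2, so H_1 = Z.

(K is a triangulation of the circle S^1.)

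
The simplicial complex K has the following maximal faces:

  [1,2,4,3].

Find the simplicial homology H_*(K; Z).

We work with the vertex ordering 1 < 2 < 3 < 4. The simplices of K, each written with vertices in increasing order, are:

  0-simplices (4): [1], [2], [3], [4]
  1-simplices (6): [1,2], [1,3], [1,4], [2,3], [2,4], [3,4]
  2-simplices (4): [1,2,3], [1,2,4], [1,3,4], [2,3,4]
  3-simplices (1): [1,2,3,4]

so the chain groups are C_0 ≅ Z^4, C_1 ≅ Z^6, C_2 ≅ Z^4, C_3 ≅ Z^1.

∂_1: C_1 → C_0 is given by ∂[p,q] = [q] − [p].
The resulting 4×6 matrix has rank 3, and its Smith normal form has invariant factors (1,1,1).

The boundary map ∂_2: C_2 → C_1 maps a triangle to the signed sum of its edges. For instance
  ∂[1,2,4] = [2,4] − [1,4] + [1,2],
  ∂[1,2,3] = [2,3] − [1,3] + [1,2].
This gives a 6×4 integer matrix of rank 3; reducing to Smith normal form yields diagonal entries (1,1,1).

∂_3: C_3 → C_2 sends each 3-simplex σ to the alternating sum Σ_i (−1)^i (σ with its i-th vertex removed). For instance
  ∂[1,2,3,4] = [2,3,4] − [1,3,4] + [1,2,4] − [1,2,3].
The resulting 4×1 matrix has rank 1, and its Smith normal form has invariant factors (1).

Now H_k = ker ∂_k / im ∂_{k+1}, so:

  H_0: rank C_0 − rank ∂_1 = 4 − 3 = 1, and the invariant factors of ∂_1 are all 1, so H_0 ≅ Z.
  H_1: rank ker ∂_1 − rank ∂_2 = (6 − 3) − 3 = 0, and the invariant factors of ∂_2 are all 1, so H_1 ≅ 0.
  H_2: rank ker ∂_2 − rank ∂_3 = (4 − 3) − 1 = 0, and the invariant factors of ∂_3 are all 1, so H_2 ≅ 0.
  H_3: rank ker ∂_3 − rank ∂_4 = (1 − 1) − 0 = 0, and there is no ∂_4, so H_3 ≅ 0.

(K is a triangulation of the 3-simplex.)

H_0 ≅ Z,  H_1 = 0,  H_2 = 0,  H_3 = 0.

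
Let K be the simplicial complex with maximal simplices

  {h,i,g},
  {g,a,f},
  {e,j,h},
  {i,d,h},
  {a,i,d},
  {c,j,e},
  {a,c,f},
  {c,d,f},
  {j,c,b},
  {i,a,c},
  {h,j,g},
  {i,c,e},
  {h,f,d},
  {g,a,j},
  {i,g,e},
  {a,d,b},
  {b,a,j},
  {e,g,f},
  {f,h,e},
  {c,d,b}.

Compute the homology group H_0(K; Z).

Order the vertices as a < b < c < d < e < f < g < h < i < j. Listing each simplex with vertices in this order, K has dimension 2 with simplices:

  0-simplices (10): a, b, c, d, e, f, g, h, i, j
  1-simplices (30): ab, ac, ad, af, ag, ai, aj, bc, bd, bj, cd, ce, cf, ci, cj, df, dh, di, ef, eg, eh, ei, ej, fg, fh, gh, gi, gj, hi, hj
  2-simplices (20): abd, abj, acf, aci, adi, afg, agj, bcd, bcj, cdf, cei, cej, dfh, dhi, efg, efh, egi, ehj, ghi, ghj

Hence C_0 ≅ Z^10, C_1 ≅ Z^30, C_2 ≅ Z^20.

The boundary map ∂_1: C_1 → C_0 maps an edge to its endpoints' difference, ∂[p,q] = q − p. For instance
  ∂fg = g − f.
The 10×30 boundary matrix has rank 9 and Smith normal form diag(1,1,1,1,1,1,1,1,1).

Boundary ∂_2: C_2 → C_1 acts by ∂[p,q,r] = [q,r] − [p,r] + [p,q]. For instance
  ∂egi = gi − ei + eg,
  ∂cei = ei − ci + ce.
The 30×20 boundary matrix has rank 20 and Smith normal form diag(1,1,1,1,1,1,1,1,1,1,1,1,1,1,1,1,1,1,1,2).

Computing H_k = (kernel of ∂_k) / (image of ∂_{k+1}):

  H_0: rank C_0 − rank ∂_1 = 10 − 9 = 1, and the invariant factors of ∂_1 are all 1, so H_0 ≅ Z.

H_0 = Z.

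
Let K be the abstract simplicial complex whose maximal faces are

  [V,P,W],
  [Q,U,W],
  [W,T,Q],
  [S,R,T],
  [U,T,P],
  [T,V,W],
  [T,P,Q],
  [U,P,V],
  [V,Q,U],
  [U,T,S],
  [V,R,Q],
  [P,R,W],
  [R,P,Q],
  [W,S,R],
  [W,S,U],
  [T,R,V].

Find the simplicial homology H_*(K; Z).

H_0 ≅ Z,  H_1 ≅ Z^2,  H_2 ≅ Z.

We work with the vertex ordering P < Q < R < S < T < U < V < W. The simplices of K, each written with vertices in increasing order, are:

  0-simplices (8): P, Q, R, S, T, U, V, W
  1-simplices (24): PQ, PR, PT, PU, PV, PW, QR, QT, QU, QV, QW, RS, RT, RV, RW, ST, SU, SW, TU, TV, TW, UV, UW, VW
  2-simplices (16): PQR, PQT, PRW, PTU, PUV, PVW, QRV, QTW, QUV, QUW, RST, RSW, RTV, STU, SUW, TVW

so the chain groups are C_0 ≅ Z^8, C_1 ≅ Z^24, C_2 ≅ Z^16.

The boundary map ∂_1: C_1 → C_0 is given by ∂[p,q] = [q] − [p].
This gives a 8×24 integer matrix of rank 7; reducing to Smith normal form yields diagonal entries (1,1,1,1,1,1,1).

The boundary map ∂_2: C_2 → C_1 sends each 2-simplex [p,q,r] to [q,r] − [p,r] + [p,q]. For instance
  ∂PRW = RW − PW + PR,
  ∂TVW = VW − TW + TV.
The 24×16 boundary matrix has rank 15 and Smith normal form diag(1,1,1,1,1,1,1,1,1,1,1,1,1,1,1).

Now H_k = ker ∂_k / im ∂_{k+1}, so:

  H_0: rank C_0 − rank ∂_1 = 8 − 7 = 1, and the invariant factors of ∂_1 are all 1, so H_0 ≅ Z.
  H_1: rank ker ∂_1 − rank ∂_2 = (24 − 7) − 15 = 2, and the invariant factors of ∂_2 are all 1, so H_1 ≅ Z^2.
  H_2: rank ker ∂_2 − rank ∂_3 = (16 − 15) − 0 = 1, and there is no ∂_3, so H_2 ≅ Z.

(K is a triangulation of the torus T^2.)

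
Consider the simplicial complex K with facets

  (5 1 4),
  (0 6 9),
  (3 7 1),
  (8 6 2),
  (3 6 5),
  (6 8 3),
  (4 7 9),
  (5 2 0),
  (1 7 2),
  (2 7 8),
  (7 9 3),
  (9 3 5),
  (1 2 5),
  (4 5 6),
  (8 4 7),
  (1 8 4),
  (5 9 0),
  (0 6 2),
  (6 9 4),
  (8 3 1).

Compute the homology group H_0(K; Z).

H_0 ≅ Z.

K has 10 vertices, 30 edges, 20 triangles.
rank ∂_0 = 0, rank ∂_1 = 9 ⇒ b_0 = 10 − 0 − 9 = 1; all invariant factors of ∂_1 are 1 so no torsion. So H_0 ≅ Z.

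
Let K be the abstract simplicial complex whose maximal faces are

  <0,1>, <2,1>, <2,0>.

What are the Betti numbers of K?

b_0 = 1, b_1 = 1.

K has 3 vertices, 3 edges.
rank ∂_0 = 0, rank ∂_1 = 2 ⇒ b_0 = 3 − 0 − 2 = 1; all invariant factors of ∂_1 are 1 so no torsion. So H_0 = Z.
rank ∂_1 = 2, rank ∂_2 = 0 ⇒ b_1 = 3 − 2 − 0 = 1. So H_1 = Z.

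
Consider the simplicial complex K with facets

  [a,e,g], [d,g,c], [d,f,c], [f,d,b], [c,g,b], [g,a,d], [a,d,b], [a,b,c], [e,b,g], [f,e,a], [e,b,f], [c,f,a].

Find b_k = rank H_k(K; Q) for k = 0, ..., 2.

We work with the vertex ordering a < b < c < d < e < f < g. The simplices of K, each written with vertices in increasing order, are:

  0-simplices (7): a, b, c, d, e, f, g
  1-simplices (18): ab, ac, ad, ae, af, ag, bc, bd, be, bf, bg, cd, cf, cg, df, dg, ef, eg
  2-simplices (12): abc, abd, acf, adg, aef, aeg, bcg, bdf, bef, beg, cdf, cdg

Hence C_0 ≅ Z^7, C_1 ≅ Z^18, C_2 ≅ Z^12.

∂_1: C_1 → C_0 is given by ∂[p,q] = [q] − [p].
The 7×18 boundary matrix has rank 6 and Smith normal form diag(1,1,1,1,1,1).

The boundary map ∂_2: C_2 → C_1 acts by ∂[p,q,r] = [q,r] − [p,r] + [p,q]. For instance
  ∂bcg = cg − bg + bc,
  ∂bef = ef − bf + be.
As a 18×12 matrix over Z this has rank 12, with invariant factors (1,1,1,1,1,1,1,1,1,1,1,2).

Reading off H_k = ker ∂_k / im ∂_{k+1}:

  H_0: rank C_0 − rank ∂_1 = 7 − 6 = 1, and the invariant factors of ∂_1 are all 1, so H_0 ≅ Z.
  H_1: rank ker ∂_1 − rank ∂_2 = (18 − 6) − 12 = 0, and ∂_2 has invariant factor 2 > 1, so H_1 ≅ Z/2.
  H_2: rank ker ∂_2 − rank ∂_3 = (12 − 12) − 0 = 0, and there is no ∂_3, so H_2 ≅ 0.

Hence the Betti numbers are b_0 = 1, b_1 = 0, b_2 = 0.

b_0 = 1, b_1 = 0, b_2 = 0.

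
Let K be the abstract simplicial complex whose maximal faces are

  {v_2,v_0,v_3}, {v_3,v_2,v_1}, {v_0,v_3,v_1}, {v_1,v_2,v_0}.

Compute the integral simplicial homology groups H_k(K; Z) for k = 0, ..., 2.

H_0 ≅ Z,  H_1 = 0,  H_2 ≅ Z.

Fix the vertex order v_0 < v_1 < v_2 < v_3 and write every simplex with vertices in increasing order. Then dim K = 2 and the simplices of K are:

  0-simplices (4): [v_0], [v_1], [v_2], [v_3]
  1-simplices (6): [v_0,v_1], [v_0,v_2], [v_0,v_3], [v_1,v_2], [v_1,v_3], [v_2,v_3]
  2-simplices (4): [v_0,v_1,v_2], [v_0,v_1,v_3], [v_0,v_2,v_3], [v_1,v_2,v_3]

giving chain groups C_0 ≅ Z^4, C_1 ≅ Z^6, C_2 ≅ Z^4.

Boundary ∂_1: C_1 → C_0 sends each edge [p,q] (with p < q) to q − p. For instance
  ∂[v_1,v_2] = [v_2] − [v_1].
The 4×6 boundary matrix has rank 3 and Smith normal form diag(1,1,1).

The boundary map ∂_2: C_2 → C_1 sends each 2-simplex [p,q,r] to [q,r] − [p,r] + [p,q]. For instance
  ∂[v_0,v_1,v_2] = [v_1,v_2] − [v_0,v_2] + [v_0,v_1],
  ∂[v_1,v_2,v_3] = [v_2,v_3] − [v_1,v_3] + [v_1,v_2].
The resulting 6×4 matrix has rank 3, and its Smith normal form has invariant factors (1,1,1).

Reading off H_k = ker ∂_k / im ∂_{k+1}:

  H_0: rank C_0 − rank ∂_1 = 4 − 3 = 1, and the invariant factors of ∂_1 are all 1, so H_0 ≅ Z.
  H_1: rank ker ∂_1 − rank ∂_2 = (6 − 3) − 3 = 0, and the invariant factors of ∂_2 are all 1, so H_1 ≅ 0.
  H_2: rank ker ∂_2 − rank ∂_3 = (4 − 3) − 0 = 1, and there is no ∂_3, so H_2 ≅ Z.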